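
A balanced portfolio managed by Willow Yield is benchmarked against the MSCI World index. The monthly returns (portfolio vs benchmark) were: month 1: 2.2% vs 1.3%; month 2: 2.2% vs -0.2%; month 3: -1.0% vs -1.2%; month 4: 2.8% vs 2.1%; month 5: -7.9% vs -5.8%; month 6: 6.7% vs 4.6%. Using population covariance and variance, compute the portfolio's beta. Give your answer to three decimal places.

1.373

r̄p = 0.8333%,  r̄m = 0.1333%
Cov = Σ(rp − r̄p)(rm − r̄m) / 6 = 14.2456
Var(rm) = Σ(rm − r̄m)² / 6 = 10.3789
β = Cov / Var = 14.2456 / 10.3789 = 1.3726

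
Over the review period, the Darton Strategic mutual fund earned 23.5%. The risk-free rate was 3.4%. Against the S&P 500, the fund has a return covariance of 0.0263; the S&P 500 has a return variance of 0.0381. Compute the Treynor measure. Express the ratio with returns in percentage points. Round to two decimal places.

β = Cov / Var = 0.0263 / 0.0381 = 0.6903
Treynor = (Rp − Rf) / β = (23.5% − 3.4%) / 0.6903 = 20.10 / 0.6903 = 29.1178

29.12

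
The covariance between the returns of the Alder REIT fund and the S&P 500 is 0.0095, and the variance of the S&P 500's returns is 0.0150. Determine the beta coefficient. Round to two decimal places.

β = Cov(Rp, Rm) / Var(Rm) = 0.0095 / 0.0150 = 0.6333

0.63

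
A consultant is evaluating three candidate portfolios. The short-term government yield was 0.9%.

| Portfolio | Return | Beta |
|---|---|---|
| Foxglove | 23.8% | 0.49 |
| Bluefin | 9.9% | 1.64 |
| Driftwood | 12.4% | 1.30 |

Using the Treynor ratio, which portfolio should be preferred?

Foxglove

Foxglove: Treynor = (23.8% − 0.9%) / 0.49 = 46.735
Bluefin: Treynor = (9.9% − 0.9%) / 1.64 = 5.488
Driftwood: Treynor = (12.4% − 0.9%) / 1.30 = 8.846
Highest: Foxglove (46.735).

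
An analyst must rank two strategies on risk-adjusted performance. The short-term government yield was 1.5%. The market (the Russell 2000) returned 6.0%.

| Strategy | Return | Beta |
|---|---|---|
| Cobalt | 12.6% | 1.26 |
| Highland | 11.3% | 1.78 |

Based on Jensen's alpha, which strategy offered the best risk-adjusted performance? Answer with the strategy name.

Cobalt

Cobalt: α = 12.6% − [1.5% + 1.26 × (6.0% − 1.5%)] = 5.430
Highland: α = 11.3% − [1.5% + 1.78 × (6.0% − 1.5%)] = 1.790
Highest: Cobalt (5.430).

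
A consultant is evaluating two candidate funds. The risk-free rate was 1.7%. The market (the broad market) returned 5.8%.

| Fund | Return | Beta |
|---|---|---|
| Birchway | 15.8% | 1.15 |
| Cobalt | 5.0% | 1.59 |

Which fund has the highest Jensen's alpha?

Birchway

Birchway: α = 15.8% − [1.7% + 1.15 × (5.8% − 1.7%)] = 9.385
Cobalt: α = 5.0% − [1.7% + 1.59 × (5.8% − 1.7%)] = -3.219
Highest: Birchway (9.385).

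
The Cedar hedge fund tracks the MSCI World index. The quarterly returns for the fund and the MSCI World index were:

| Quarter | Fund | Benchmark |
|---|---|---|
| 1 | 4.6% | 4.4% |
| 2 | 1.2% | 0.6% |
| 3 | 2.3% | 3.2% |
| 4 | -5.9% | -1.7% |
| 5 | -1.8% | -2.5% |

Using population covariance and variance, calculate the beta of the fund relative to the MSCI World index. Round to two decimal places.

1.18

r̄p = 0.0800%,  r̄m = 0.8000%
Cov = Σ(rp − r̄p)(rm − r̄m) / 5 = 8.5060
Var(rm) = Σ(rm − r̄m)² / 5 = 7.1800
β = Cov / Var = 8.5060 / 7.1800 = 1.1847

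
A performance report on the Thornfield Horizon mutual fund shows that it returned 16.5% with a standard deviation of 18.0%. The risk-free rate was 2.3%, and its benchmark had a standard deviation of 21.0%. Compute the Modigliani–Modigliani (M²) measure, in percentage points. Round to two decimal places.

Sharpe = (Rp − Rf) / σp = (16.5% − 2.3%) / 18.0% = 0.7889
M² = Rf + Sharpe × σm = 2.3% + 0.7889 × 21.0% = 18.8669%

18.87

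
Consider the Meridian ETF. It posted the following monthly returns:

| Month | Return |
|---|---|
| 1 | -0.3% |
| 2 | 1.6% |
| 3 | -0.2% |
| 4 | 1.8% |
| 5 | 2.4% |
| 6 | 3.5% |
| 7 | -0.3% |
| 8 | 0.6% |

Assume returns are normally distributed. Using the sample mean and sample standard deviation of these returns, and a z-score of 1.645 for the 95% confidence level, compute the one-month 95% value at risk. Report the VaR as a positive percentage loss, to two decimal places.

Mean return μ = 9.10 / 8 = 1.1375%
Sample std dev = √[14.0388 / 7] = 1.4162%
VaR = −(μ − z·σ) = −(1.1375 − 1.645 × 1.4162) = −(-1.1921) = 1.1921%

1.19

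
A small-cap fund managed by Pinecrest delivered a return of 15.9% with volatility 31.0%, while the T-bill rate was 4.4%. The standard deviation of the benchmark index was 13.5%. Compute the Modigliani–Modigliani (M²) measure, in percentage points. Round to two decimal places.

Sharpe = (Rp − Rf) / σp = (15.9% − 4.4%) / 31.0% = 0.3710
M² = Rf + Sharpe × σm = 4.4% + 0.3710 × 13.5% = 9.4085%

9.41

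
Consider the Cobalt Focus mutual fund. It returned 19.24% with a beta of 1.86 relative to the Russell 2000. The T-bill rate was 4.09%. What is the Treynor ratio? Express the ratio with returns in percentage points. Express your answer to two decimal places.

Treynor = (Rp − Rf) / β = (19.24% − 4.09%) / 1.86 = 15.15 / 1.86 = 8.1452

8.15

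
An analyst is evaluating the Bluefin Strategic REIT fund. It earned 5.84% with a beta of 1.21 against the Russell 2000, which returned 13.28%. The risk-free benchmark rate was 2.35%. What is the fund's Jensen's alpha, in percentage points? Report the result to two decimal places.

CAPM expected return = Rf + β(Rm − Rf) = 2.35% + 1.21 × (13.28% − 2.35%) = 2.35 + 1.21 × 10.93 = 15.5753%
Jensen's α = Rp − E[R] = 5.84% − 15.5753% = -9.7353

-9.74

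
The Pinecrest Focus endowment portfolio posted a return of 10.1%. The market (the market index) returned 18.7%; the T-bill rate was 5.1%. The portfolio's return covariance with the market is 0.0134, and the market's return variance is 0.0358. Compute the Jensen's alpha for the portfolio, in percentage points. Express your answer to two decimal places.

β = Cov / Var = 0.0134 / 0.0358 = 0.3743
E[R] = Rf + β(Rm − Rf) = 5.1% + 0.3743 × (18.7% − 5.1%) = 10.1905%
α = Rp − E[R] = 10.1% − 10.1905% = -0.0905

-0.09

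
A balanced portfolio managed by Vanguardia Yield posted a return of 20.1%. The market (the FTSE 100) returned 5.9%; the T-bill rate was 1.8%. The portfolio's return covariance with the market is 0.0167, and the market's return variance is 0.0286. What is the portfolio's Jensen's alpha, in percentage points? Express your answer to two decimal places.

β = Cov / Var = 0.0167 / 0.0286 = 0.5839
E[R] = Rf + β(Rm − Rf) = 1.8% + 0.5839 × (5.9% − 1.8%) = 4.1940%
α = Rp − E[R] = 20.1% − 4.1940% = 15.9060

15.91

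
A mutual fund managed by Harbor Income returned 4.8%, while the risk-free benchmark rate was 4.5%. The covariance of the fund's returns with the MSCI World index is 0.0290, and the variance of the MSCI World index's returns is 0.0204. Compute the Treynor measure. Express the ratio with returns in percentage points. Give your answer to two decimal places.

0.21

β = Cov / Var = 0.0290 / 0.0204 = 1.4216
Treynor = (Rp − Rf) / β = (4.8% − 4.5%) / 1.4216 = 0.30 / 1.4216 = 0.2110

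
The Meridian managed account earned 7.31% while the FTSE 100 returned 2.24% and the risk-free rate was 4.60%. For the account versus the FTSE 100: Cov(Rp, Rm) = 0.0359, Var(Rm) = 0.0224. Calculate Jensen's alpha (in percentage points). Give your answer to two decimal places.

6.49

β = Cov / Var = 0.0359 / 0.0224 = 1.6027
E[R] = Rf + β(Rm − Rf) = 4.60% + 1.6027 × (2.24% − 4.60%) = 0.8176%
α = Rp − E[R] = 7.31% − 0.8176% = 6.4924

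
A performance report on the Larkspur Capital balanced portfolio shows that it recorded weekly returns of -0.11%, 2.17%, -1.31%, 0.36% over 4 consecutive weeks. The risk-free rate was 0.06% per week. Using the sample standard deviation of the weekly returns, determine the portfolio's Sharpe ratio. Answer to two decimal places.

μ = (-0.11 + 2.17 − 1.31 + 0.36) / 4 = 0.2775%
Sample std dev = √[6.2587 / 3] = 1.4444%
Sharpe = (μ − rf) / σ = (0.2775 − 0.06) / 1.4444 = 0.2175 / 1.4444 = 0.1506

0.15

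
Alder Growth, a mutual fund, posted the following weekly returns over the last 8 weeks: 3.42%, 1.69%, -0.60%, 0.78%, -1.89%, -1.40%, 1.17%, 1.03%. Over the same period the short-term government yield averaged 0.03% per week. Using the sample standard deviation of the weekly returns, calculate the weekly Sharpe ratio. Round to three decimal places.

Mean return r̄ = 4.200 / 8 = 0.5250%
Σ(r − r̄)² = (3.42 − 0.5250)² + (1.69 − 0.5250)² + (-0.6 − 0.5250)² + … = 21.2778
sample σ = √(21.2778 / 7) = √3.0397 = 1.7435%
Sharpe = (r̄ − rf) / σ = (0.5250 − 0.03) / 1.7435 = 0.4950 / 1.7435 = 0.2839

0.284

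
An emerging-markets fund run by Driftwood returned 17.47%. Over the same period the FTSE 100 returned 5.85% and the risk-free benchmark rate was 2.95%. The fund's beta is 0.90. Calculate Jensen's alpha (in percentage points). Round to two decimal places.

11.91

CAPM expected return = Rf + β(Rm − Rf) = 2.95% + 0.90 × (5.85% − 2.95%) = 2.95 + 0.90 × 2.90 = 5.5600%
Jensen's α = Rp − E[R] = 17.47% − 5.5600% = 11.9100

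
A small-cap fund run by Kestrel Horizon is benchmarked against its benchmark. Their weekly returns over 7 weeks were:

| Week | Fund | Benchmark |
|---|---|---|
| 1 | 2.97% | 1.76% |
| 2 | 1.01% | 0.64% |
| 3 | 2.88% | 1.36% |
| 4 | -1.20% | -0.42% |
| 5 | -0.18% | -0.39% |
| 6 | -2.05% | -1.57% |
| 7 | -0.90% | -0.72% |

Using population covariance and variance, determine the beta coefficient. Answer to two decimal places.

r̄p = 0.3614%,  r̄m = 0.0943%
Cov = Σ(rp − r̄p)(rm − r̄m) / 7 = 1.9989
Var(rm) = Σ(rm − r̄m)² / 7 = 1.2295
β = Cov / Var = 1.9989 / 1.2295 = 1.6258

1.63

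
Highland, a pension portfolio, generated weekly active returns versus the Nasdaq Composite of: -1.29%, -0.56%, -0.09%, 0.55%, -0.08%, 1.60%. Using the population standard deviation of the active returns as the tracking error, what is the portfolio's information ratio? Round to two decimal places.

0.02

Mean return r̄ = 0.130 / 6 = 0.0217%
Σ(r − r̄)² = (-1.29 − 0.0217)² + (-0.56 − 0.0217)² + … = 4.8519
population σ = √(4.8519 / 6) = √0.8087 = 0.8993%
IR = r̄ / tracking error = 0.0217 / 0.8993 = 0.0241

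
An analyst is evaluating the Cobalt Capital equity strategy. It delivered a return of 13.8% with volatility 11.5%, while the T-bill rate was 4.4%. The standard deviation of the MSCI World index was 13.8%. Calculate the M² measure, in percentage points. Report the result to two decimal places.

15.68

Sharpe = (Rp − Rf) / σp = (13.8% − 4.4%) / 11.5% = 0.8174
M² = Rf + Sharpe × σm = 4.4% + 0.8174 × 13.8% = 15.6801%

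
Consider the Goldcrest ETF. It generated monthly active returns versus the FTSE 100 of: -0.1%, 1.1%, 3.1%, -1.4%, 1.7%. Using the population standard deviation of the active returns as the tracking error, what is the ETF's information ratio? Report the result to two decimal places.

Mean return μ = 4.40 / 5 = 0.8800%
Population σ = √[Σ(r − μ)² / 5] = √[11.8080 / 5] = √2.3616 = 1.5367%
IR = μ / tracking error = 0.8800 / 1.5367 = 0.5727

0.57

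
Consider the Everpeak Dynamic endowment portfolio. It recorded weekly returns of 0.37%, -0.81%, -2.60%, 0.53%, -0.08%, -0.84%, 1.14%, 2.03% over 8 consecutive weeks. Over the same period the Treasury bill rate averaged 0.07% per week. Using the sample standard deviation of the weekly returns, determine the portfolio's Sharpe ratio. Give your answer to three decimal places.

r̄ = (0.37 − 0.81 − 2.6 + 0.53 − 0.08 − 0.84 + 1.14 + 2.03) / 8 = -0.0325%
Σ(r − r̄)² = (0.37 − (-0.0325))² + (-0.81 − (-0.0325))² + (-2.6 − (-0.0325))² + … = 13.9580
σ = √[13.9580 / 7] = 1.4121%
Sharpe = (r̄ − rf) / σ = (-0.0325 − 0.07) / 1.4121 = -0.1025 / 1.4121 = -0.0726

-0.073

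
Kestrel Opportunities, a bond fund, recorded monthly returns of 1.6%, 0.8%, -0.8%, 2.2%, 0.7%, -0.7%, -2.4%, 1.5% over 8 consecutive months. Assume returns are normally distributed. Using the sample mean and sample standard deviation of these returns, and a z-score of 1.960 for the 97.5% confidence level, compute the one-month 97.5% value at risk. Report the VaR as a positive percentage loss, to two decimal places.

Mean return r̄ = 2.90 / 8 = 0.3625%
Sample std dev = √[16.6188 / 7] = 1.5408%
VaR = −(r̄ − z·σ) = −(0.3625 − 1.960 × 1.5408) = −(-2.6575) = 2.6575%

2.66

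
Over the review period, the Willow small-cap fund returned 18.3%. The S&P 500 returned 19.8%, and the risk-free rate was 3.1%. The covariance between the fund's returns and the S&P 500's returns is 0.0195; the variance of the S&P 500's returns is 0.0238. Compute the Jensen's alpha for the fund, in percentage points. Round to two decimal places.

1.52

β = Cov / Var = 0.0195 / 0.0238 = 0.8193
E[R] = Rf + β(Rm − Rf) = 3.1% + 0.8193 × (19.8% − 3.1%) = 16.7823%
α = Rp − E[R] = 18.3% − 16.7823% = 1.5177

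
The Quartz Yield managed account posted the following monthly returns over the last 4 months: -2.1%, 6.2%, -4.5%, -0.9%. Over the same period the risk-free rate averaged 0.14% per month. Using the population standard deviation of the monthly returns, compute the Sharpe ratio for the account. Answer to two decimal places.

-0.12

Mean return r̄ = -1.30 / 4 = -0.3250%
Σ(r − r̄)² = (-2.1 − (-0.3250))² + (6.2 − (-0.3250))² + … = 63.4875
population σ = √(63.4875 / 4) = √15.8719 = 3.9840%
Sharpe = (r̄ − rf) / σ = (-0.3250 − 0.14) / 3.9840 = -0.4650 / 3.9840 = -0.1167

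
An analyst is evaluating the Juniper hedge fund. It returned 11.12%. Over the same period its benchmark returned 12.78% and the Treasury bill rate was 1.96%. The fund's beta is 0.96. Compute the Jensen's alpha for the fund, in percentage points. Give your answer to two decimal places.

-1.23

CAPM expected return = Rf + β(Rm − Rf) = 1.96% + 0.96 × (12.78% − 1.96%) = 1.96 + 0.96 × 10.82 = 12.3472%
Jensen's α = Rp − E[R] = 11.12% − 12.3472% = -1.2272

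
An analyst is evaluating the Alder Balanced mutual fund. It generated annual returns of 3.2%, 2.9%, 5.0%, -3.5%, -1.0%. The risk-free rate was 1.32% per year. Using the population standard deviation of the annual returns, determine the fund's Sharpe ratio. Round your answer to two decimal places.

0.00

r̄ = (3.2 + 2.9 + 5 − 3.5 − 1) / 5 = 6.60 / 5 = 1.3200%
Σ(r − r̄)² = (3.2 − 1.3200)² + (2.9 − 1.3200)² + (5 − 1.3200)² + … = 48.1880
σ = √[48.1880 / 5] = 3.1044%
Sharpe = (r̄ − rf) / σ = (1.3200 − 1.32) / 3.1044 = 0.0000 / 3.1044 = 0.0000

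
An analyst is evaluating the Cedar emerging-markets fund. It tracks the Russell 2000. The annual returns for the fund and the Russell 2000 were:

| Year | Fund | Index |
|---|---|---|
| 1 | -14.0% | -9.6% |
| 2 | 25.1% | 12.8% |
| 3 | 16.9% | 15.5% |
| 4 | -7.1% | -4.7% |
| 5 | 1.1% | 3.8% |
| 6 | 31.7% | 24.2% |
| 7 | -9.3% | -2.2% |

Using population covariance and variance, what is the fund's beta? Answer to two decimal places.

1.44

r̄p = 6.3429%,  r̄m = 5.6857%
Cov = Σ(rp − r̄p)(rm − r̄m) / 7 = 184.3335
Var(rm) = Σ(rm − r̄m)² / 7 = 128.1384
β = Cov / Var = 184.3335 / 128.1384 = 1.4386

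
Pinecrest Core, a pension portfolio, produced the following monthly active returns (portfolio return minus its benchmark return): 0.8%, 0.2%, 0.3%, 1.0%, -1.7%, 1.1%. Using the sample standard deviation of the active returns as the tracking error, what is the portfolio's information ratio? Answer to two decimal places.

0.27

r̄ = (0.8 + 0.2 + 0.3 + 1 − 1.7 + 1.1) / 6 = 0.2833%
Sample std dev = √[5.3883 / 5] = 1.0381%
IR = r̄ / tracking error = 0.2833 / 1.0381 = 0.2729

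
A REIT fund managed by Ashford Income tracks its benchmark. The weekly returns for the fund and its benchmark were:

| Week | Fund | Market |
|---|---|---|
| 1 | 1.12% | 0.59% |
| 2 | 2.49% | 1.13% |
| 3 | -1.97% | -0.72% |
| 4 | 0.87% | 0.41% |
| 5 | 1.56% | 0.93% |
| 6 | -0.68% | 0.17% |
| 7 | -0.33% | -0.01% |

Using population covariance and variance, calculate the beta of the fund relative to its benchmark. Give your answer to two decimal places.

r̄p = 0.4371%,  r̄m = 0.3571%
Cov = Σ(rp − r̄p)(rm − r̄m) / 7 = 0.7850
Var(rm) = Σ(rm − r̄m)² / 7 = 0.3304
β = Cov / Var = 0.7850 / 0.3304 = 2.3759

2.38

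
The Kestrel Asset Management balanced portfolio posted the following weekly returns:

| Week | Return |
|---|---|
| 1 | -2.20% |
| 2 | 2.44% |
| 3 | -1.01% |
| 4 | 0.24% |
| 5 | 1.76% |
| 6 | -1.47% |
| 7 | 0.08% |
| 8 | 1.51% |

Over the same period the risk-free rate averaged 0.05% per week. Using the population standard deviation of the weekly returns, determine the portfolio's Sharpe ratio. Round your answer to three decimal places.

0.077

Mean return r̄ = 1.350 / 8 = 0.1688%
Σ(r − r̄)² = (-2.2 − 0.1688)² + (2.44 − 0.1688)² + (-1.01 − 0.1688)² + … = 19.1885
σ = √[19.1885 / 8] = 1.5487%
Sharpe = (r̄ − rf) / σ = (0.1688 − 0.05) / 1.5487 = 0.1188 / 1.5487 = 0.0767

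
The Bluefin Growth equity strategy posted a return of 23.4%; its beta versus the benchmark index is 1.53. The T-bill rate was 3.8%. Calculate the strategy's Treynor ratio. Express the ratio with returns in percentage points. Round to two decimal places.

Treynor = (Rp − Rf) / β = (23.4% − 3.8%) / 1.53 = 19.60 / 1.53 = 12.8105

12.81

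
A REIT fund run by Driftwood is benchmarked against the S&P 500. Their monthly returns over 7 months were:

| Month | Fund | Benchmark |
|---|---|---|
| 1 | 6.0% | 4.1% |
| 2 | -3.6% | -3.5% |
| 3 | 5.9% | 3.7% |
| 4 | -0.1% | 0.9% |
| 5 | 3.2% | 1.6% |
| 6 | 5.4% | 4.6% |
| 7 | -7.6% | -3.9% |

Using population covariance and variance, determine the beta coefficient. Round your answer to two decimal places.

r̄p = 1.3143%,  r̄m = 1.0714%
Cov = Σ(rp − r̄p)(rm − r̄m) / 7 = 15.5261
Var(rm) = Σ(rm − r̄m)² / 7 = 10.6363
β = Cov / Var = 15.5261 / 10.6363 = 1.4597

1.46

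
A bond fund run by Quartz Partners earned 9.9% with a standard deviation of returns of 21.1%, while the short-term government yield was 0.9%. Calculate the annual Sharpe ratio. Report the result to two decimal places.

Sharpe = (Rp − Rf) / σp = (9.9% − 0.9%) / 21.1% = 9.00% / 21.1% = 0.4265

0.43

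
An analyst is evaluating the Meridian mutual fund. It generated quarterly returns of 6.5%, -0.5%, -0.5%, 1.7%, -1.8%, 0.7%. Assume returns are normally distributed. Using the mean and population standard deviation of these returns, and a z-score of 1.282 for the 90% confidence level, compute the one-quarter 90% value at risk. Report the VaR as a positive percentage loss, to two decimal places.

2.42

r̄ = (6.5 − 0.5 − 0.5 + 1.7 − 1.8 + 0.7) / 6 = 1.0167%
Σ(r − r̄)² = 43.1683; population σ = √(43.1683/6) = 2.6823%
VaR = −(r̄ − z·σ) = −(1.0167 − 1.282 × 2.6823) = −(-2.4220) = 2.4220%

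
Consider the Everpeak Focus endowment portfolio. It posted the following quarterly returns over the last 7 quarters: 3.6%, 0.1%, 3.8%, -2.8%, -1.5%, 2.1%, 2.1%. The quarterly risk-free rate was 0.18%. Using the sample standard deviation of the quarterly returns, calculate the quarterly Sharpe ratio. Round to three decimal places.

r̄ = (3.6 + 0.1 + 3.8 − 2.8 − 1.5 + 2.1 + 2.1) / 7 = 1.0571%
Σ(r − r̄)² = (3.6 − 1.0571)² + (0.1 − 1.0571)² + … = 38.4971
σ = √[38.4971 / 6] = 2.5330%
Sharpe = (r̄ − rf) / σ = (1.0571 − 0.18) / 2.5330 = 0.8771 / 2.5330 = 0.3463

0.346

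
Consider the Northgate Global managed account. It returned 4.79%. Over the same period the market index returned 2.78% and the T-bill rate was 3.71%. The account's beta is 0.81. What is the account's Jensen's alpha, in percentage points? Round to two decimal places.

CAPM expected return = Rf + β(Rm − Rf) = 3.71% + 0.81 × (2.78% − 3.71%) = 3.71 + 0.81 × -0.93 = 2.9567%
Jensen's α = Rp − E[R] = 4.79% − 2.9567% = 1.8333

1.83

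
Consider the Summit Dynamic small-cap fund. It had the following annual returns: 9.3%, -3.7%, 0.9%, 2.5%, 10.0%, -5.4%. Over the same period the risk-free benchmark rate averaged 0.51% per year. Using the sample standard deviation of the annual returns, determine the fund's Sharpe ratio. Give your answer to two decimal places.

0.27

μ = (9.3 − 3.7 + 0.9 + 2.5 + 10 − 5.4) / 6 = 2.2667%
Σ(r − μ)² = (9.3 − 2.2667)² + (-3.7 − 2.2667)² + (0.9 − 2.2667)² + … = 205.5733
σ = √[205.5733 / 5] = 6.4121%
Sharpe = (μ − rf) / σ = (2.2667 − 0.51) / 6.4121 = 1.7567 / 6.4121 = 0.2740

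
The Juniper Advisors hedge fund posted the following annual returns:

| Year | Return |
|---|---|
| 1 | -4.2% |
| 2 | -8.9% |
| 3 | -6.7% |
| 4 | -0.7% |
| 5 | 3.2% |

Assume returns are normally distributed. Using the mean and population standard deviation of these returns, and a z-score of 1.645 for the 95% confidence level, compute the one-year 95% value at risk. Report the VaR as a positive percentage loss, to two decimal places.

10.54

Mean return r̄ = -17.30 / 5 = -3.4600%
Σ(r − r̄)² = (-4.2 − (-3.4600))² + (-8.9 − (-3.4600))² + … = 92.6120
σ = √[92.6120 / 5] = 4.3038%
VaR = −(r̄ − z·σ) = −(-3.4600 − 1.645 × 4.3038) = −(-10.5398) = 10.5398%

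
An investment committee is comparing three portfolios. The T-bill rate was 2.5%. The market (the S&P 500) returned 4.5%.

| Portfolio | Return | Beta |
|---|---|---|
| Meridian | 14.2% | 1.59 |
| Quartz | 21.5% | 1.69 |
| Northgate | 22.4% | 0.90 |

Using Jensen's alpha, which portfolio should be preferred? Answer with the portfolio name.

Northgate

Meridian: α = 14.2% − [2.5% + 1.59 × (4.5% − 2.5%)] = 8.520
Quartz: α = 21.5% − [2.5% + 1.69 × (4.5% − 2.5%)] = 15.620
Northgate: α = 22.4% − [2.5% + 0.90 × (4.5% − 2.5%)] = 18.100
Highest: Northgate (18.100).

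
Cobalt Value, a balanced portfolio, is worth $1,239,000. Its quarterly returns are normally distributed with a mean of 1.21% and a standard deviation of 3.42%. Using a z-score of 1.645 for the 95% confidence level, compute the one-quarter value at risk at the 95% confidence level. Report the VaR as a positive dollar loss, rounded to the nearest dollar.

Return at the 95% tail: μ − z·σ = 1.21% − 1.645 × 3.42% = 1.21 − 5.6259 = -4.4159%
VaR = −(-4.4159%) × $1,239,000 = 4.4159% × $1,239,000 = $54,713

$54,713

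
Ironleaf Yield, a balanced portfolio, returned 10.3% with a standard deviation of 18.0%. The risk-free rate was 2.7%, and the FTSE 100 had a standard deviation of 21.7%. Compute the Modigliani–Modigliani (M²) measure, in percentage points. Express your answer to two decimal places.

Sharpe = (Rp − Rf) / σp = (10.3% − 2.7%) / 18.0% = 0.4222
M² = Rf + Sharpe × σm = 2.7% + 0.4222 × 21.7% = 11.8617%

11.86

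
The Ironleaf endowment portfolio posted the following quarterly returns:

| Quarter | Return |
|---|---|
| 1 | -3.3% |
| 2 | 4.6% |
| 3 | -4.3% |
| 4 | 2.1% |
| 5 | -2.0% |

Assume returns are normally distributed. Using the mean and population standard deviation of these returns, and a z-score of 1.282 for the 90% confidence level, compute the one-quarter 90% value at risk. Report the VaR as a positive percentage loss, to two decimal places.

4.92

Mean return μ = -2.90 / 5 = -0.5800%
Σ(r − μ)² = (-3.3 − (-0.5800))² + (4.6 − (-0.5800))² + … = 57.2680
population σ = √(57.2680 / 5) = √11.4536 = 3.3843%
VaR = −(μ − z·σ) = −(-0.5800 − 1.282 × 3.3843) = −(-4.9187) = 4.9187%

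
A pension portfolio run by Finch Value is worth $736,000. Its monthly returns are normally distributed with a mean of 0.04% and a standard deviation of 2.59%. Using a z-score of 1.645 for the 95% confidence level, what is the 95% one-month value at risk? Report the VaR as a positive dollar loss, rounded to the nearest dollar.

$31,063

Return at the 95% tail: μ − z·σ = 0.04% − 1.645 × 2.59% = 0.04 − 4.26055 = -4.22055%
VaR = −(-4.22055%) × $736,000 = 4.22055% × $736,000 = $31,063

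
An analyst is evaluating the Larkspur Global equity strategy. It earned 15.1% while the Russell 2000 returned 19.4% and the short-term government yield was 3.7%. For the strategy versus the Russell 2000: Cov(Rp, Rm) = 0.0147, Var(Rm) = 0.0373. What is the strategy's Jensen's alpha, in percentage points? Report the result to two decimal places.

5.21

β = Cov / Var = 0.0147 / 0.0373 = 0.3941
E[R] = Rf + β(Rm − Rf) = 3.7% + 0.3941 × (19.4% − 3.7%) = 9.8874%
α = Rp − E[R] = 15.1% − 9.8874% = 5.2126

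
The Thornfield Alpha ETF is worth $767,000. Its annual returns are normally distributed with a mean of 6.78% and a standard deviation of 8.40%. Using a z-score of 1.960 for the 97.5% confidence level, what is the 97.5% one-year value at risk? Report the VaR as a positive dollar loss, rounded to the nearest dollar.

$74,276

Return at the 97.5% tail: μ − z·σ = 6.78% − 1.960 × 8.40% = 6.78 − 16.4640 = -9.6840%
VaR = −(-9.6840%) × $767,000 = 9.6840% × $767,000 = $74,276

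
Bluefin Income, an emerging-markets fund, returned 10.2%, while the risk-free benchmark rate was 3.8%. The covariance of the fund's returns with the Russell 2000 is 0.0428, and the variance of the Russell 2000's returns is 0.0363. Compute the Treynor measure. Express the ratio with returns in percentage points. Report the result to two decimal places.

β = Cov / Var = 0.0428 / 0.0363 = 1.1791
Treynor = (Rp − Rf) / β = (10.2% − 3.8%) / 1.1791 = 6.40 / 1.1791 = 5.4279

5.43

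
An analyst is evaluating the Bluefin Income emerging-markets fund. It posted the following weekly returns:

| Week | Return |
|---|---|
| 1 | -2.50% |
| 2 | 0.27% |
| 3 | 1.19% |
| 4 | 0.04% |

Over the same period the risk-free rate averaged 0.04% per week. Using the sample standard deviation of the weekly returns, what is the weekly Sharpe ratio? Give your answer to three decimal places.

Mean return r̄ = -1.000 / 4 = -0.2500%
Σ(r − r̄)² = (-2.5 − (-0.2500))² + (0.27 − (-0.2500))² + (1.19 − (-0.2500))² + … = 7.4906
sample σ = √(7.4906 / 3) = √2.4969 = 1.5802%
Sharpe = (r̄ − rf) / σ = (-0.2500 − 0.04) / 1.5802 = -0.2900 / 1.5802 = -0.1835

-0.184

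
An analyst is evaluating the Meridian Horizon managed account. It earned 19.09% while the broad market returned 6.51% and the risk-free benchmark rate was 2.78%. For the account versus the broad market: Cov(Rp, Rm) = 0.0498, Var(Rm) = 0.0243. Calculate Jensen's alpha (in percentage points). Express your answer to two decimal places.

β = Cov / Var = 0.0498 / 0.0243 = 2.0494
E[R] = Rf + β(Rm − Rf) = 2.78% + 2.0494 × (6.51% − 2.78%) = 10.4243%
α = Rp − E[R] = 19.09% − 10.4243% = 8.6657

8.67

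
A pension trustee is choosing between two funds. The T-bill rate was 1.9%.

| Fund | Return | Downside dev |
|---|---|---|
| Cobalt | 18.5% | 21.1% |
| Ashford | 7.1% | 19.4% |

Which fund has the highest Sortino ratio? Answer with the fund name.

Cobalt

Cobalt: Sortino ratio = (18.5% − 1.9%) / 21.1% = 0.787
Ashford: Sortino ratio = (7.1% − 1.9%) / 19.4% = 0.268
Highest: Cobalt (0.787).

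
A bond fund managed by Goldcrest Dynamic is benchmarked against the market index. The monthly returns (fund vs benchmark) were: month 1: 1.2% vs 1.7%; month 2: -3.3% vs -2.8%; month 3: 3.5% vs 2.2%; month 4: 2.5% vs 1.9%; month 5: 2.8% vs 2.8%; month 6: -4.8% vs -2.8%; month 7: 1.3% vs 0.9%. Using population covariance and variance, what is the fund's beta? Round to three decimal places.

1.325

r̄p = 0.4571%,  r̄m = 0.5571%
Cov = Σ(rp − r̄p)(rm − r̄m) / 7 = 6.3424
Var(rm) = Σ(rm − r̄m)² / 7 = 4.7853
β = Cov / Var = 6.3424 / 4.7853 = 1.3254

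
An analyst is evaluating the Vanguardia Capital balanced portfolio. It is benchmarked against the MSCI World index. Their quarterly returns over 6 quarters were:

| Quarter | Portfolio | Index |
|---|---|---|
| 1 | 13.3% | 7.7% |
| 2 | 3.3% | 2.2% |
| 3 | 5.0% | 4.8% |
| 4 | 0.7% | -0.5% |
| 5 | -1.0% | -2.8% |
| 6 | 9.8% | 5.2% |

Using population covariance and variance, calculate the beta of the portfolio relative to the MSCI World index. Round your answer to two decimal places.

1.32

r̄p = 5.1833%,  r̄m = 2.7667%
Cov = Σ(rp − r̄p)(rm − r̄m) / 6 = 16.8394
Var(rm) = Σ(rm − r̄m)² / 6 = 12.7289
β = Cov / Var = 16.8394 / 12.7289 = 1.3229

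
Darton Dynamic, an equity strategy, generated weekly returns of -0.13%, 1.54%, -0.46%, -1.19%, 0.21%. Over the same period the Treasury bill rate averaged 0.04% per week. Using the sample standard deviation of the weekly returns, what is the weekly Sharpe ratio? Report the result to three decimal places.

μ = (-0.13 + 1.54 − 0.46 − 1.19 + 0.21) / 5 = -0.0060%
Sample std dev = √[4.0601 / 4] = 1.0075%
Sharpe = (μ − rf) / σ = (-0.0060 − 0.04) / 1.0075 = -0.0460 / 1.0075 = -0.0457

-0.046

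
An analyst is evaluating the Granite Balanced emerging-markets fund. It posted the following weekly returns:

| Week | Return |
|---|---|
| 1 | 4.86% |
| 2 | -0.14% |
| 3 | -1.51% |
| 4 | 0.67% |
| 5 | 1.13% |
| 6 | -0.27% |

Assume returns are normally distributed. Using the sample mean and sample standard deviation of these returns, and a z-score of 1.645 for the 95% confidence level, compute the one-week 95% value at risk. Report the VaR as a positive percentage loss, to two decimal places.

r̄ = (4.86 − 0.14 − 1.51 + 0.67 + 1.13 − 0.27) / 6 = 4.740 / 6 = 0.7900%
Σ(r − r̄)² = 23.9734; sample σ = √(23.9734/5) = 2.1897%
VaR = −(r̄ − z·σ) = −(0.7900 − 1.645 × 2.1897) = −(-2.8121) = 2.8121%

2.81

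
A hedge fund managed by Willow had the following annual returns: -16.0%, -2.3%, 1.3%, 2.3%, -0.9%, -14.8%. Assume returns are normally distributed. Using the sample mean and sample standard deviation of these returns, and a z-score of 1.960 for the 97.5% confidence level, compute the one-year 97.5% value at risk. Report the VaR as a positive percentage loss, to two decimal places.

r̄ = (-16 − 2.3 + 1.3 + 2.3 − 0.9 − 14.8) / 6 = -5.0667%
Σ(r − r̄)² = (-16 − (-5.0667))² + (-2.3 − (-5.0667))² + (1.3 − (-5.0667))² + … = 334.0933
sample σ = √(334.0933 / 5) = √66.8187 = 8.1743%
VaR = −(r̄ − z·σ) = −(-5.0667 − 1.960 × 8.1743) = −(-21.0883) = 21.0883%

21.09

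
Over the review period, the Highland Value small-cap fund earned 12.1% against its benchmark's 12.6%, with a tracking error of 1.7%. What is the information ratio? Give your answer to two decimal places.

IR = (Rp − Rb) / TE = (12.1% − 12.6%) / 1.7% = -0.50% / 1.7% = -0.2941

-0.29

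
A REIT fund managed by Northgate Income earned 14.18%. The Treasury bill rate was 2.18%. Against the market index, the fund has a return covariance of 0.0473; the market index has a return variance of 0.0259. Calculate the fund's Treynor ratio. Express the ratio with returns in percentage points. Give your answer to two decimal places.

β = Cov / Var = 0.0473 / 0.0259 = 1.8263
Treynor = (Rp − Rf) / β = (14.18% − 2.18%) / 1.8263 = 12.00 / 1.8263 = 6.5707

6.57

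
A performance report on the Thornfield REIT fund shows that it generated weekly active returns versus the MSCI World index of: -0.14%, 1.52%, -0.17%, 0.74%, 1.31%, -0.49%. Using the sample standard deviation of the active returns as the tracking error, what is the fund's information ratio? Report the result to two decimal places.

0.55

r̄ = (-0.14 + 1.52 − 0.17 + 0.74 + 1.31 − 0.49) / 6 = 2.770 / 6 = 0.4617%
Sample std dev = √[3.5839 / 5] = 0.8466%
IR = r̄ / tracking error = 0.4617 / 0.8466 = 0.5454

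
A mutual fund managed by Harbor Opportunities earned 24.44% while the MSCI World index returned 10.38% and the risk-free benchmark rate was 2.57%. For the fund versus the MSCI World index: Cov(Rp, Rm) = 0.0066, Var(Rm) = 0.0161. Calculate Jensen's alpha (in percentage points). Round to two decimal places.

β = Cov / Var = 0.0066 / 0.0161 = 0.4099
E[R] = Rf + β(Rm − Rf) = 2.57% + 0.4099 × (10.38% − 2.57%) = 5.7713%
α = Rp − E[R] = 24.44% − 5.7713% = 18.6687

18.67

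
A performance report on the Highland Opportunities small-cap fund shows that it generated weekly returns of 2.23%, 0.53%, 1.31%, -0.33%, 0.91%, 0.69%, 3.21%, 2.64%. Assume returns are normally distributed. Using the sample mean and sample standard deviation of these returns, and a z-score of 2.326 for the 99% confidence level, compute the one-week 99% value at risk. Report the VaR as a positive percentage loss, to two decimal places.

r̄ = (2.23 + 0.53 + 1.31 − 0.33 + 0.91 + 0.69 + 3.21 + 2.64) / 8 = 1.3988%
Σ(r − r̄)² = 10.0047; sample σ = √(10.0047/7) = 1.1955%
VaR = −(r̄ − z·σ) = −(1.3988 − 2.326 × 1.1955) = −(-1.3819) = 1.3819%

1.38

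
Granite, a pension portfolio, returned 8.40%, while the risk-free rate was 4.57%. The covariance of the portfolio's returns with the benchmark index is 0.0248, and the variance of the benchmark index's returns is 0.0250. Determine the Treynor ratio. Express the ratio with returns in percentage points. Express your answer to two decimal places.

β = Cov / Var = 0.0248 / 0.0250 = 0.9920
Treynor = (Rp − Rf) / β = (8.40% − 4.57%) / 0.9920 = 3.83 / 0.9920 = 3.8609

3.86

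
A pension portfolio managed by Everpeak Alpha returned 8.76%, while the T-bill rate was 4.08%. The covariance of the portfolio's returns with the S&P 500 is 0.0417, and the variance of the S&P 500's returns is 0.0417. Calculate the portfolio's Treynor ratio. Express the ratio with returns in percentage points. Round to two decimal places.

β = Cov / Var = 0.0417 / 0.0417 = 1.0000
Treynor = (Rp − Rf) / β = (8.76% − 4.08%) / 1.0000 = 4.68 / 1.0000 = 4.6800

4.68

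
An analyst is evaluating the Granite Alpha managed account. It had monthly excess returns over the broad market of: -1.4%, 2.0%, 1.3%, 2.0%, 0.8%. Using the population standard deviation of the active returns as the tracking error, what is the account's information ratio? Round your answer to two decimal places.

0.75

Mean return r̄ = 4.70 / 5 = 0.9400%
Σ(r − r̄)² = (-1.4 − 0.9400)² + (2 − 0.9400)² + (1.3 − 0.9400)² + … = 7.8720
population σ = √(7.8720 / 5) = √1.5744 = 1.2548%
IR = r̄ / tracking error = 0.9400 / 1.2548 = 0.7491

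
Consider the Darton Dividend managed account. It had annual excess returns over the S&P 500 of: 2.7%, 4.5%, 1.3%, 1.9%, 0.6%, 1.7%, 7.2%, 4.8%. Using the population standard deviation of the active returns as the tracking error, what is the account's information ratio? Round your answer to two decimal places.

r̄ = (2.7 + 4.5 + 1.3 + 1.9 + 0.6 + 1.7 + 7.2 + 4.8) / 8 = 24.70 / 8 = 3.0875%
Σ(r − r̄)² = 34.7088; population σ = √(34.7088/8) = 2.0829%
IR = r̄ / tracking error = 3.0875 / 2.0829 = 1.4823

1.48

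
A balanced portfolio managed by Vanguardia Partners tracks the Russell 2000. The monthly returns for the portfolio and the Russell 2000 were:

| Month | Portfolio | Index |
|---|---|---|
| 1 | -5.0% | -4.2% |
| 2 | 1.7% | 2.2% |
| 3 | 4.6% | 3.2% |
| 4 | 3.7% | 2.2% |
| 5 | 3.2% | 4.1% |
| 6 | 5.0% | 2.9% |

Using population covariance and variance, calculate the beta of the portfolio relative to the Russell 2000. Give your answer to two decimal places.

r̄p = 2.2000%,  r̄m = 1.7333%
Cov = Σ(rp − r̄p)(rm − r̄m) / 6 = 8.7233
Var(rm) = Σ(rm − r̄m)² / 6 = 7.4589
β = Cov / Var = 8.7233 / 7.4589 = 1.1695

1.17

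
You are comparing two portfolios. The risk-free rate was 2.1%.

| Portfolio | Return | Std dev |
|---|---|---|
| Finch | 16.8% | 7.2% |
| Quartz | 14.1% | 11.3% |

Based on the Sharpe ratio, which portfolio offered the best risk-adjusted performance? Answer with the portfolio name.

Finch: Sharpe ratio = (16.8% − 2.1%) / 7.2% = 2.042
Quartz: Sharpe ratio = (14.1% − 2.1%) / 11.3% = 1.062
Highest: Finch (2.042).

Finch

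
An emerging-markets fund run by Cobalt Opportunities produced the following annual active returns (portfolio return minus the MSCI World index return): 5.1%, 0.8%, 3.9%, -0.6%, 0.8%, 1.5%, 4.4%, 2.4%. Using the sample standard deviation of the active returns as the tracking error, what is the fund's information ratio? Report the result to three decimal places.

Mean return μ = 18.30 / 8 = 2.2875%
Sample std dev = √[28.3688 / 7] = 2.0131%
IR = μ / tracking error = 2.2875 / 2.0131 = 1.1363

1.136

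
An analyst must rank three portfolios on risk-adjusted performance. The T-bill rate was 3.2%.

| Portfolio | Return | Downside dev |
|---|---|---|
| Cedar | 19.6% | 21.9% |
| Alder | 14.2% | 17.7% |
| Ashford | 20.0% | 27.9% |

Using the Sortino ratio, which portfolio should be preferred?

Cedar: Sortino ratio = (19.6% − 3.2%) / 21.9% = 0.749
Alder: Sortino ratio = (14.2% − 3.2%) / 17.7% = 0.621
Ashford: Sortino ratio = (20.0% − 3.2%) / 27.9% = 0.602
Highest: Cedar (0.749).

Cedar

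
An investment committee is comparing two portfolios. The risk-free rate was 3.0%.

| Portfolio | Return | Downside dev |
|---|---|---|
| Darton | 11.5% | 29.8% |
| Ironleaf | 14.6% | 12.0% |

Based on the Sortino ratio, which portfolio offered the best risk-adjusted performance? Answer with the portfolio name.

Ironleaf

Darton: Sortino ratio = (11.5% − 3.0%) / 29.8% = 0.285
Ironleaf: Sortino ratio = (14.6% − 3.0%) / 12.0% = 0.967
Highest: Ironleaf (0.967).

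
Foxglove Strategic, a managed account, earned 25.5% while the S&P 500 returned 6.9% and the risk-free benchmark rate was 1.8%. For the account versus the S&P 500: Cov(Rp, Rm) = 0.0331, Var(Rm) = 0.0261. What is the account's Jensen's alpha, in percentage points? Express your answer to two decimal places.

17.23

β = Cov / Var = 0.0331 / 0.0261 = 1.2682
E[R] = Rf + β(Rm − Rf) = 1.8% + 1.2682 × (6.9% − 1.8%) = 8.2678%
α = Rp − E[R] = 25.5% − 8.2678% = 17.2322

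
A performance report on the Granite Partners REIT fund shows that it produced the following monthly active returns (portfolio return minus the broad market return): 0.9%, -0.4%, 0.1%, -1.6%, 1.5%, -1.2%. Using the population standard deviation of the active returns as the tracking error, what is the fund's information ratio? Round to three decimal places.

-0.107

r̄ = (0.9 − 0.4 + 0.1 − 1.6 + 1.5 − 1.2) / 6 = -0.1167%
Population σ = √[Σ(r − r̄)² / 6] = √[7.1483 / 6] = √1.1914 = 1.0915%
IR = r̄ / tracking error = -0.1167 / 1.0915 = -0.1069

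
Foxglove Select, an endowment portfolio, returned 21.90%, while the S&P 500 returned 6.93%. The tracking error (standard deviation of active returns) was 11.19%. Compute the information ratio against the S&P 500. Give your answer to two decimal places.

1.34

IR = (Rp − Rb) / TE = (21.90% − 6.93%) / 11.19% = 14.97% / 11.19% = 1.3378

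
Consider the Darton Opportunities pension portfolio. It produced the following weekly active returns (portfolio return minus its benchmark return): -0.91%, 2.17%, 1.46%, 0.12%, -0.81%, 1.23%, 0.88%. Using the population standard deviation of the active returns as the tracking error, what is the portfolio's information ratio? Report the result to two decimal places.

r̄ = (-0.91 + 2.17 + 1.46 + 0.12 − 0.81 + 1.23 + 0.88) / 7 = 0.5914%
Population std dev = √[8.1779 / 7] = 1.0809%
IR = r̄ / tracking error = 0.5914 / 1.0809 = 0.5471

0.55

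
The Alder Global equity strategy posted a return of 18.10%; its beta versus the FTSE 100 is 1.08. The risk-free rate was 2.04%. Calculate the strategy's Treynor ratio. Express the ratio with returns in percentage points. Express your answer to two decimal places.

Treynor = (Rp − Rf) / β = (18.10% − 2.04%) / 1.08 = 16.06 / 1.08 = 14.8704

14.87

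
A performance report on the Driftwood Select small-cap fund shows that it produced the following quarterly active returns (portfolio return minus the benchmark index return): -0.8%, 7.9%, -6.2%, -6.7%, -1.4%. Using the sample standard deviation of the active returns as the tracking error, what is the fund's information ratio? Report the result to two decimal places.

-0.25

r̄ = (-0.8 + 7.9 − 6.2 − 6.7 − 1.4) / 5 = -1.4400%
Sample std dev = √[137.9720 / 4] = 5.8731%
IR = r̄ / tracking error = -1.4400 / 5.8731 = -0.2452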